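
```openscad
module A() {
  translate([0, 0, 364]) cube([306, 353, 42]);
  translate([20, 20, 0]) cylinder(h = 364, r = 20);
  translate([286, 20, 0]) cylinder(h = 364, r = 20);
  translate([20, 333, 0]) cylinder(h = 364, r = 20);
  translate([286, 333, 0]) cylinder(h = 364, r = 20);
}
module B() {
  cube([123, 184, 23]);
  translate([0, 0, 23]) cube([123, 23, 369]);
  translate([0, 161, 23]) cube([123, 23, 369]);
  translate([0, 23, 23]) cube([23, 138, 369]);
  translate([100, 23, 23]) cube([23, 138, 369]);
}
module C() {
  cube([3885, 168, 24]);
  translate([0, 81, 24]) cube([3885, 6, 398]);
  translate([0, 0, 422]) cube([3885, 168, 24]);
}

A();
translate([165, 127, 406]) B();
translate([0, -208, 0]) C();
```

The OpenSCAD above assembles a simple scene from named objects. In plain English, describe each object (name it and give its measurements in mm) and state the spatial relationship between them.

A is a simple wooden stool: a rectangular seat 306 mm (x) by 353 mm (y), 42 mm thick, top face at z = 406 mm, on four round legs, each 40 mm in diameter. The legs rest on z = 0, each leg's axis is inset half a diameter from the nearest pair of seat edges (so the leg's bounding box is flush with the corner).

B is an open-topped rectangular box: outside dimensions 123×184×392 mm, with a uniform wall and base thickness of 23 mm. The base is a full 123×184 slab on the floor; four walls sit on top of the base. The front and back walls (the −y and +y sides) span the full width; the two side walls fit between them.

C is an I-beam lying along x, 3885 mm long. Overall section height 446 mm. Two flanges 168 mm wide (y) and 24 mm thick, one on the floor and one at the top; a web 6 mm thick runs between them, centred on the flange width.

The open box is on top of the stool. The I-beam is on the floor beside the stool on its −y side.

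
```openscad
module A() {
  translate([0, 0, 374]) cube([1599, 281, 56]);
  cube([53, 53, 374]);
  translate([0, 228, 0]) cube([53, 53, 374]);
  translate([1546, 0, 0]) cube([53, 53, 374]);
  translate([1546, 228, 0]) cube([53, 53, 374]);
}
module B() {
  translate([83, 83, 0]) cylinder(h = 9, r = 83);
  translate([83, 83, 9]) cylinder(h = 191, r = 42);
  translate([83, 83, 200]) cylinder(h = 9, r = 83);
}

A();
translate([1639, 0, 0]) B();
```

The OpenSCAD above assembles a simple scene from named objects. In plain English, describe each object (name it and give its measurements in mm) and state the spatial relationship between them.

A is a bench: a 1599×281 mm seat slab, 56 mm thick, top at z = 430 mm, on four 53×53 mm square legs flush with the seat corners and standing on z = 0.

B is a spool: two coaxial disc flanges of radius 83 mm and thickness 9 mm, joined by a core cylinder of radius 42 mm and height 191 mm. The lower flange rests on z = 0 and the three cylinders share a vertical axis.

The spool is on the floor beside the bench on its +x side.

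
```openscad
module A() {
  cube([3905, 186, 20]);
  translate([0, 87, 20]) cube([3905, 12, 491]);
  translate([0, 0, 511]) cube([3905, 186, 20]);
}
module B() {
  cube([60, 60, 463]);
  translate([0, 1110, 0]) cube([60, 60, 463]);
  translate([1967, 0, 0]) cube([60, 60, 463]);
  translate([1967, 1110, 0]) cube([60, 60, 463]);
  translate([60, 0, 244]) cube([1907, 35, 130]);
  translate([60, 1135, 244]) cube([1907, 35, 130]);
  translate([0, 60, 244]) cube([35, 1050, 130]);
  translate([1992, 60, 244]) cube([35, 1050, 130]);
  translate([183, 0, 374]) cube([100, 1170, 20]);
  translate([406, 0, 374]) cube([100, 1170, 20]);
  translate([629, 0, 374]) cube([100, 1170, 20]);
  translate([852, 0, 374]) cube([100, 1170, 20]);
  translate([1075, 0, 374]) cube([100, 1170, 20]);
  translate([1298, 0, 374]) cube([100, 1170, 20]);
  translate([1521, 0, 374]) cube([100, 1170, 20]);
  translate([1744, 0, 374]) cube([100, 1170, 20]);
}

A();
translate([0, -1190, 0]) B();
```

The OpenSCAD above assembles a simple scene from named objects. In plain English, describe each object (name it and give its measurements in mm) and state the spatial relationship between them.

A is an I-beam lying along x, 3905 mm long. Overall section height 531 mm. Two flanges 186 mm wide (y) and 20 mm thick, one on the floor and one at the top; a web 12 mm thick runs between them, centred on the flange width.

B is a bed frame 2027 mm long (x) by 1170 mm wide (y). Four 60×60 mm corner posts, 463 mm tall, at the corners of the footprint. Four rails of 35 mm thickness and 130 mm height run between adjacent posts with their undersides at z = 244 mm, their outer faces flush with the outside of the frame (the two x-running rails run between the posts' inner faces; the two y-running rails run between the posts' inner faces). 8 slats, each 100 mm wide (x) and 20 mm thick, lie across the top of the two x-running rails, running the full 1170 mm width of the frame in y; the slats are evenly spaced along x between the inner faces of the end posts with equal gaps (rounded down to the nearest mm) at the −x end and between each pair — any rounding remainder accumulates at the +x end.

The bed frame is on the floor beside the I-beam on its −y side.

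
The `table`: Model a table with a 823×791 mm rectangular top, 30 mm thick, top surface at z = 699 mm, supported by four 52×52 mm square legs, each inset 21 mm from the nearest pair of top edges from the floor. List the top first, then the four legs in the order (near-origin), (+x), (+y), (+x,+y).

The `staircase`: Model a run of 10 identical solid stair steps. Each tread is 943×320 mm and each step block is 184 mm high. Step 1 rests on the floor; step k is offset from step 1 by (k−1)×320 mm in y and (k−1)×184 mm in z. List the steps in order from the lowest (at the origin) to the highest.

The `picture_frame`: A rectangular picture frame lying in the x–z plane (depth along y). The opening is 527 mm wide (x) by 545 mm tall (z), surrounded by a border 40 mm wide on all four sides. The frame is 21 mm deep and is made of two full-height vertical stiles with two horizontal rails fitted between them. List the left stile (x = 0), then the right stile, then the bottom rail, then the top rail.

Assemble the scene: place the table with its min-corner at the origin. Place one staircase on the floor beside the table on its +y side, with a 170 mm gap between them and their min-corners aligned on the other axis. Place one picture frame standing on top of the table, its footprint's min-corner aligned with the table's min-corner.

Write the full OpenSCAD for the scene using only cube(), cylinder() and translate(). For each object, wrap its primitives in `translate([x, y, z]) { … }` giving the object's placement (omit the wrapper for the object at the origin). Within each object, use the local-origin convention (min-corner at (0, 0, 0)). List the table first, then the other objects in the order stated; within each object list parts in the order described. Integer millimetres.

translate([0, 0, 669]) cube([823, 791, 30]);
translate([21, 21, 0]) cube([52, 52, 669]);
translate([750, 21, 0]) cube([52, 52, 669]);
translate([21, 718, 0]) cube([52, 52, 669]);
translate([750, 718, 0]) cube([52, 52, 669]);
translate([0, 961, 0]) {
  cube([943, 320, 184]);
  translate([0, 320, 184]) cube([943, 320, 184]);
  translate([0, 640, 368]) cube([943, 320, 184]);
  translate([0, 960, 552]) cube([943, 320, 184]);
  translate([0, 1280, 736]) cube([943, 320, 184]);
  translate([0, 1600, 920]) cube([943, 320, 184]);
  translate([0, 1920, 1104]) cube([943, 320, 184]);
  translate([0, 2240, 1288]) cube([943, 320, 184]);
  translate([0, 2560, 1472]) cube([943, 320, 184]);
  translate([0, 2880, 1656]) cube([943, 320, 184]);
}
translate([0, 0, 699]) {
  cube([40, 21, 625]);
  translate([567, 0, 0]) cube([40, 21, 625]);
  translate([40, 0, 0]) cube([527, 21, 40]);
  translate([40, 0, 585]) cube([527, 21, 40]);
}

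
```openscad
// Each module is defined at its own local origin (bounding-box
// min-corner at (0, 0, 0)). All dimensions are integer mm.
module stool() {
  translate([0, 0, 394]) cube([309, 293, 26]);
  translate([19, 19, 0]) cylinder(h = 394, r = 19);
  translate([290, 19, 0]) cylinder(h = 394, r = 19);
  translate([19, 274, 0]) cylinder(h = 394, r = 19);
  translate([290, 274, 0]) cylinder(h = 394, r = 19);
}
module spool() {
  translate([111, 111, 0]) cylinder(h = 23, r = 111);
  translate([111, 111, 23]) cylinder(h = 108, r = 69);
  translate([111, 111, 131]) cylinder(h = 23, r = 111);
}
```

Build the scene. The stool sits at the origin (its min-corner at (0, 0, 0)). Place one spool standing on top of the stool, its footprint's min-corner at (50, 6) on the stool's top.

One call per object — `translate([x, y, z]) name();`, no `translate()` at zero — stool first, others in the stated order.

stool();
translate([50, 6, 420]) spool();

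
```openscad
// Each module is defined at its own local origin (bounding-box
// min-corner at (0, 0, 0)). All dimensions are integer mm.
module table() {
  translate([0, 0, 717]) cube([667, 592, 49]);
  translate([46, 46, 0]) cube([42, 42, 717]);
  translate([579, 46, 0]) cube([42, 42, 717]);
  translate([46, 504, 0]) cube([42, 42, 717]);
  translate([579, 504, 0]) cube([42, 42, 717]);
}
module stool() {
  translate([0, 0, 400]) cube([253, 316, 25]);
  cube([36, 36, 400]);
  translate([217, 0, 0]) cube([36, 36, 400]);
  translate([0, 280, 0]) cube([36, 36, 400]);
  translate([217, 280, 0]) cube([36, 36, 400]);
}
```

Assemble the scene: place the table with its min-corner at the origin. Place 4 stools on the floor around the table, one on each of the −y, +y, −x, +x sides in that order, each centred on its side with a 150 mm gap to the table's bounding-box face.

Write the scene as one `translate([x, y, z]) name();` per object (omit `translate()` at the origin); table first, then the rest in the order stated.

table();
translate([207, -466, 0]) stool();
translate([207, 742, 0]) stool();
translate([-403, 138, 0]) stool();
translate([817, 138, 0]) stool();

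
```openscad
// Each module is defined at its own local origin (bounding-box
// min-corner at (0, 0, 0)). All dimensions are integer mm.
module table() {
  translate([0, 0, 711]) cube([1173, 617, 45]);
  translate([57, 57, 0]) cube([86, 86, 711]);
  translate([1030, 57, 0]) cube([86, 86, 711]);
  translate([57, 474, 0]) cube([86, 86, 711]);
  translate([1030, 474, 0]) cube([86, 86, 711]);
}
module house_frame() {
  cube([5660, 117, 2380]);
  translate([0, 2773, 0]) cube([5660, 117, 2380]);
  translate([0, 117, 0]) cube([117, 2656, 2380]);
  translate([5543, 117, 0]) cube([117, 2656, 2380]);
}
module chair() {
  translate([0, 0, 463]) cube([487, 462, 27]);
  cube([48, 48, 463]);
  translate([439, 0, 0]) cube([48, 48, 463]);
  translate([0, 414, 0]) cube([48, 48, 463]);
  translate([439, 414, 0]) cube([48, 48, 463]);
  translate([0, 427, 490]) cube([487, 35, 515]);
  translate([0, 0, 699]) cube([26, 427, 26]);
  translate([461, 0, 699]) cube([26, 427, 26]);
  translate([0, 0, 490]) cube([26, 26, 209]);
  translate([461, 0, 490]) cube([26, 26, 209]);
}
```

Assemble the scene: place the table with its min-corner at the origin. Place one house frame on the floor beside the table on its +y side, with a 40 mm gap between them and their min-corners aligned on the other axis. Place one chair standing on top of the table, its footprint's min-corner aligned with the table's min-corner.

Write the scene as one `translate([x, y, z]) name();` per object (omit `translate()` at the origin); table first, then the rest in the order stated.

table();
translate([0, 657, 0]) house_frame();
translate([0, 0, 756]) chair();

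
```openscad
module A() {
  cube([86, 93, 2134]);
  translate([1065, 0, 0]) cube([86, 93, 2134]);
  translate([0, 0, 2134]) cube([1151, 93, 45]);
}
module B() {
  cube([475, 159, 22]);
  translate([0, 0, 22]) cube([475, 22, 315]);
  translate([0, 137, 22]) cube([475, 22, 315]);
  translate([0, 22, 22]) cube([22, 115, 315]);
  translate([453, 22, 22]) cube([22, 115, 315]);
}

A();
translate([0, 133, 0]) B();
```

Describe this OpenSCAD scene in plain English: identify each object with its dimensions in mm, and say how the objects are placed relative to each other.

A is a rectangular door frame: two vertical jambs of 86×93 mm section, 2134 mm tall, with a clear opening 979 mm wide between their inner faces. A header 45 mm tall and 93 mm deep lies on top of the jambs and spans the full outside width.

B is an open storage box with external size 475×159×337 mm and wall thickness 22 mm (the base is also 22 mm thick). The base covers the whole footprint; the four walls stand on the base, with the y-facing walls full-width and the x-facing walls fitting between their inner faces.

The open box is on the floor beside the door frame on its +y side.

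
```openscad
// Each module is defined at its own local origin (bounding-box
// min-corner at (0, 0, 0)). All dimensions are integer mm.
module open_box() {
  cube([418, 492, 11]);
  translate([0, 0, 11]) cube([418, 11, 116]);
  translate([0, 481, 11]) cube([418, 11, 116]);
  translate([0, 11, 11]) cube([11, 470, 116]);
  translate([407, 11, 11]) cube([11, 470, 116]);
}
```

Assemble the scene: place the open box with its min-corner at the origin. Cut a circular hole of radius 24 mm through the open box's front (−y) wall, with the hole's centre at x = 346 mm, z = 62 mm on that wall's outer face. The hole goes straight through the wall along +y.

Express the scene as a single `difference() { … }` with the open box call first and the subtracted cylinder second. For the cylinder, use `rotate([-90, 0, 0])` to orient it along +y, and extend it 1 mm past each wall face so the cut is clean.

difference() {
  open_box();
  translate([346, -1, 62]) rotate([-90, 0, 0]) cylinder(h = 13, r = 24);
}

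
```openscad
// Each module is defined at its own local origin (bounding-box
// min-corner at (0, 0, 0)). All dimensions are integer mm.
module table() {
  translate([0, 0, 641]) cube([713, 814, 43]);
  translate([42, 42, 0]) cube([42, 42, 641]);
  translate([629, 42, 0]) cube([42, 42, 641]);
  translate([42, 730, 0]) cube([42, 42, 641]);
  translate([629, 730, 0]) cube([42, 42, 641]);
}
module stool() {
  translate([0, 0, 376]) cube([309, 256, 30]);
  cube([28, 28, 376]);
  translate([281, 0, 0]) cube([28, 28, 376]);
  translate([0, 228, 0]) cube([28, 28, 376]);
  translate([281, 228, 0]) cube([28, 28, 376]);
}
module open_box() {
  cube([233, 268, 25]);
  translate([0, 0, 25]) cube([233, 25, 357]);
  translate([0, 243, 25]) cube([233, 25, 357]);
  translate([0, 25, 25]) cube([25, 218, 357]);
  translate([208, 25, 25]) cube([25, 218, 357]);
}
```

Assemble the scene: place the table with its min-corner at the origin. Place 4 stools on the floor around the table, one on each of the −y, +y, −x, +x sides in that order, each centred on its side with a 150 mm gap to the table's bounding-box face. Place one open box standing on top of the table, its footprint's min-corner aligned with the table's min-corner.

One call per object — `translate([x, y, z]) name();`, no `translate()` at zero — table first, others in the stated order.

table();
translate([202, -406, 0]) stool();
translate([202, 964, 0]) stool();
translate([-459, 279, 0]) stool();
translate([863, 279, 0]) stool();
translate([0, 0, 684]) open_box();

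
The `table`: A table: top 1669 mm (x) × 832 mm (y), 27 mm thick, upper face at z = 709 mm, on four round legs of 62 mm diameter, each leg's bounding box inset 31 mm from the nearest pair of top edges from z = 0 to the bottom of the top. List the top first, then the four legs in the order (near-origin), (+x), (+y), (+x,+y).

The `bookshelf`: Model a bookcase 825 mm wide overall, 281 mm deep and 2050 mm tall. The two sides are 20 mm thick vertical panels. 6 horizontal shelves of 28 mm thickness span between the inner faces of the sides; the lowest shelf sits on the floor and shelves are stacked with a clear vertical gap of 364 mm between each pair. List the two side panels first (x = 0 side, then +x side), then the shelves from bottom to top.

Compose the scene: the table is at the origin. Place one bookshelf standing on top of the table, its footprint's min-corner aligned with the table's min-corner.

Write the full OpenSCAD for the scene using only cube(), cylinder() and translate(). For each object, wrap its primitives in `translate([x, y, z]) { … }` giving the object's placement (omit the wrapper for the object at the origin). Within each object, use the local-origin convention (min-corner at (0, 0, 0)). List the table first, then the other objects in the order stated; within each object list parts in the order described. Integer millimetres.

translate([0, 0, 682]) cube([1669, 832, 27]);
translate([62, 62, 0]) cylinder(h = 682, r = 31);
translate([1607, 62, 0]) cylinder(h = 682, r = 31);
translate([62, 770, 0]) cylinder(h = 682, r = 31);
translate([1607, 770, 0]) cylinder(h = 682, r = 31);
translate([0, 0, 709]) {
  cube([20, 281, 2050]);
  translate([805, 0, 0]) cube([20, 281, 2050]);
  translate([20, 0, 0]) cube([785, 281, 28]);
  translate([20, 0, 392]) cube([785, 281, 28]);
  translate([20, 0, 784]) cube([785, 281, 28]);
  translate([20, 0, 1176]) cube([785, 281, 28]);
  translate([20, 0, 1568]) cube([785, 281, 28]);
  translate([20, 0, 1960]) cube([785, 281, 28]);
}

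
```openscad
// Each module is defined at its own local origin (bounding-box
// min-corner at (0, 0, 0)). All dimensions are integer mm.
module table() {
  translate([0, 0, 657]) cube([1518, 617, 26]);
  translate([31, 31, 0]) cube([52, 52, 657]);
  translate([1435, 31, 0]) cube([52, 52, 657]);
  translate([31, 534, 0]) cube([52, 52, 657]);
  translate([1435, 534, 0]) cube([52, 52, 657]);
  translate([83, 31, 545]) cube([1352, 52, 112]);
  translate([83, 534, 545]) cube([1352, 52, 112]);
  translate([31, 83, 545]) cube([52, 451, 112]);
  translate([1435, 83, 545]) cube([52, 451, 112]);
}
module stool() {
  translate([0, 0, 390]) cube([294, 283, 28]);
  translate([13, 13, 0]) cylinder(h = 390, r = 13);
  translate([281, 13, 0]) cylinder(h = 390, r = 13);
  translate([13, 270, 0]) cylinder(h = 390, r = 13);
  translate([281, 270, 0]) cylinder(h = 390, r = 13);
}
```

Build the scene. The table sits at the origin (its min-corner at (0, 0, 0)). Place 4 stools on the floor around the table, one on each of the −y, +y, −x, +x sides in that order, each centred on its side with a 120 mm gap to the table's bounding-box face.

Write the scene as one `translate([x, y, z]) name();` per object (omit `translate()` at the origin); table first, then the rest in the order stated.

table();
translate([612, -403, 0]) stool();
translate([612, 737, 0]) stool();
translate([-414, 167, 0]) stool();
translate([1638, 167, 0]) stool();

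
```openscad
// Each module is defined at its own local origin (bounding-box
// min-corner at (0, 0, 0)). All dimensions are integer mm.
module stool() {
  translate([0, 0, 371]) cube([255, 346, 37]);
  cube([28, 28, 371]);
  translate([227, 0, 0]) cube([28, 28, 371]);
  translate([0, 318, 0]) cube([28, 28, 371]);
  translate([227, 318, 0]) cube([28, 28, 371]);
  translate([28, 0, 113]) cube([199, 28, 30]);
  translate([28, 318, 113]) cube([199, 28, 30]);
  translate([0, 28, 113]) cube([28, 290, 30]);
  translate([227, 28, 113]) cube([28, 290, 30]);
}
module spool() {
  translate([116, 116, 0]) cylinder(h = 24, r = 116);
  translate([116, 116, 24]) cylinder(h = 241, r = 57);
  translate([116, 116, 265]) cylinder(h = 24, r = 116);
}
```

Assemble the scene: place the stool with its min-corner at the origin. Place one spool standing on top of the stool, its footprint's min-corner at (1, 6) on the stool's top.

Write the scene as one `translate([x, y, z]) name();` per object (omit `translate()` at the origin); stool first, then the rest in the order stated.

stool();
translate([1, 6, 408]) spool();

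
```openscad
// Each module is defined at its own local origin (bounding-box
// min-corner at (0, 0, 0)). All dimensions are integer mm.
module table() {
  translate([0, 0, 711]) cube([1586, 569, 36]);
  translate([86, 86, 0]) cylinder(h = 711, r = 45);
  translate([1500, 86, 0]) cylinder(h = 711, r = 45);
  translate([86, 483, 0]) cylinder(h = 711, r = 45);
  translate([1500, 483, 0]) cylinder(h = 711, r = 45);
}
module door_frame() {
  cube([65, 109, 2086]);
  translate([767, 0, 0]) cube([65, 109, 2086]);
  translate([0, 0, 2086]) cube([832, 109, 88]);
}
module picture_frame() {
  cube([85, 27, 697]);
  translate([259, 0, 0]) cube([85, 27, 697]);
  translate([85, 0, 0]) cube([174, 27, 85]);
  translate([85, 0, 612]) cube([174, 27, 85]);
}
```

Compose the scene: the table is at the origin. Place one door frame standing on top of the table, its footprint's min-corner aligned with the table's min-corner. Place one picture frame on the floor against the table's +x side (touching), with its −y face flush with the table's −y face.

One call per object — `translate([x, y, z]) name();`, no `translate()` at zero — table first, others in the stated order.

table();
translate([0, 0, 747]) door_frame();
translate([1586, 0, 0]) picture_frame();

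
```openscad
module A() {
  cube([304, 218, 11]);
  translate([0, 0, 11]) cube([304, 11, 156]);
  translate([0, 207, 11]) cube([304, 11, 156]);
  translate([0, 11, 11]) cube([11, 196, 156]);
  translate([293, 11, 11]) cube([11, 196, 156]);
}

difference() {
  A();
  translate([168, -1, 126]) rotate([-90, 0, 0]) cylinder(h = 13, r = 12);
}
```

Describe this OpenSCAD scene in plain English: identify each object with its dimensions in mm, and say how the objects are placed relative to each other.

A is an open-topped rectangular box: outside dimensions 304×218×167 mm, with a uniform wall and base thickness of 11 mm. The base is a full 304×218 slab on the floor; four walls sit on top of the base. The front and back walls (the −y and +y sides) span the full width; the two side walls fit between them.

The open box has a circular hole of radius 12 mm through its front wall, centred at (x = 168, z = 126).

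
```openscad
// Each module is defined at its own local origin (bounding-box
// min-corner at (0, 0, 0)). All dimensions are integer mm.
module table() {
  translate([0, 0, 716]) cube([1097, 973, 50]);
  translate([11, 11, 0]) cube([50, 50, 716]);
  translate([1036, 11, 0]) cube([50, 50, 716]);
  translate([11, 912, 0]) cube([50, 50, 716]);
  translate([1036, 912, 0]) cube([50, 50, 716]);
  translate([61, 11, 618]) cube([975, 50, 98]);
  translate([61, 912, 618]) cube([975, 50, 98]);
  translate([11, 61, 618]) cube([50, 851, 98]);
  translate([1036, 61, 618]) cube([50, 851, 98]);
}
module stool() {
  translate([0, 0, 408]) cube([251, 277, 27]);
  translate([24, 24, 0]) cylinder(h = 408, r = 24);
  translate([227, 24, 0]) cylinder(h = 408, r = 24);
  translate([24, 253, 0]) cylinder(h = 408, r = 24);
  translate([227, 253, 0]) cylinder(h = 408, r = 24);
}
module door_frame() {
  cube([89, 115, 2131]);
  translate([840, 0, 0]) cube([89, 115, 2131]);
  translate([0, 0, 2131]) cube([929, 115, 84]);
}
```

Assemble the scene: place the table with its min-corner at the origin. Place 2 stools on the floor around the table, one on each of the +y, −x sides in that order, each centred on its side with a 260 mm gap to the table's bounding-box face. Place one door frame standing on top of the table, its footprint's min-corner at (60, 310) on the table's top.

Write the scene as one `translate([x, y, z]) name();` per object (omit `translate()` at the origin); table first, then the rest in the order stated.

table();
translate([423, 1233, 0]) stool();
translate([-511, 348, 0]) stool();
translate([60, 310, 766]) door_frame();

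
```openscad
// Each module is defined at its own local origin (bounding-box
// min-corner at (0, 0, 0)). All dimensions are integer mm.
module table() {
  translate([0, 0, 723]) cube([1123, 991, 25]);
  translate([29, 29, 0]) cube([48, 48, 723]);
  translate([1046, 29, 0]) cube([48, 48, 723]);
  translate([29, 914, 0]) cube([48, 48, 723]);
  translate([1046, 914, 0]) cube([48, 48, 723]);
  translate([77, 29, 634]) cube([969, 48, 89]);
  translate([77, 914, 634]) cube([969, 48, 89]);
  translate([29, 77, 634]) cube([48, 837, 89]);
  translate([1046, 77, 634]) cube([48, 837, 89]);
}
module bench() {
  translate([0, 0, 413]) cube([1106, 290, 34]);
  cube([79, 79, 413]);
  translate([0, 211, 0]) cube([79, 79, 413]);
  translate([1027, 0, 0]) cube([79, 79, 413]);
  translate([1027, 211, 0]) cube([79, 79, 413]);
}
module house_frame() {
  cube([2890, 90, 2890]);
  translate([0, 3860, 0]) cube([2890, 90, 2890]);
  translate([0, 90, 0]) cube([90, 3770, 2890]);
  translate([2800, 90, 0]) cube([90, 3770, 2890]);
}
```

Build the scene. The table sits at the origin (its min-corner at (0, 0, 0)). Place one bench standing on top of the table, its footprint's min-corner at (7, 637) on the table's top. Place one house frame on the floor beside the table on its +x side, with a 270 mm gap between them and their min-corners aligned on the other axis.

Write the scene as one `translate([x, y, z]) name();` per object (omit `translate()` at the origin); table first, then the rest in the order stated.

table();
translate([7, 637, 748]) bench();
translate([1393, 0, 0]) house_frame();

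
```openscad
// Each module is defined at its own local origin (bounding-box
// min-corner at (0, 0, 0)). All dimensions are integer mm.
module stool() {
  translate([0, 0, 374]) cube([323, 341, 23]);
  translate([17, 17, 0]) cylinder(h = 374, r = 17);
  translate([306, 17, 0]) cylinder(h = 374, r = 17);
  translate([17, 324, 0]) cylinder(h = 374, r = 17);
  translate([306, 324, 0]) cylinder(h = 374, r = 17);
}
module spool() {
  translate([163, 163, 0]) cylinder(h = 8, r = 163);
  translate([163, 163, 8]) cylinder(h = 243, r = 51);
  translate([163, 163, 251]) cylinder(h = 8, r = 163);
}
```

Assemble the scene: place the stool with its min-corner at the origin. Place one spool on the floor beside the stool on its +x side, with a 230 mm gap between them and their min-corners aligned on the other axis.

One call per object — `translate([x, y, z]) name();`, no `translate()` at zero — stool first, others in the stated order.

stool();
translate([553, 0, 0]) spool();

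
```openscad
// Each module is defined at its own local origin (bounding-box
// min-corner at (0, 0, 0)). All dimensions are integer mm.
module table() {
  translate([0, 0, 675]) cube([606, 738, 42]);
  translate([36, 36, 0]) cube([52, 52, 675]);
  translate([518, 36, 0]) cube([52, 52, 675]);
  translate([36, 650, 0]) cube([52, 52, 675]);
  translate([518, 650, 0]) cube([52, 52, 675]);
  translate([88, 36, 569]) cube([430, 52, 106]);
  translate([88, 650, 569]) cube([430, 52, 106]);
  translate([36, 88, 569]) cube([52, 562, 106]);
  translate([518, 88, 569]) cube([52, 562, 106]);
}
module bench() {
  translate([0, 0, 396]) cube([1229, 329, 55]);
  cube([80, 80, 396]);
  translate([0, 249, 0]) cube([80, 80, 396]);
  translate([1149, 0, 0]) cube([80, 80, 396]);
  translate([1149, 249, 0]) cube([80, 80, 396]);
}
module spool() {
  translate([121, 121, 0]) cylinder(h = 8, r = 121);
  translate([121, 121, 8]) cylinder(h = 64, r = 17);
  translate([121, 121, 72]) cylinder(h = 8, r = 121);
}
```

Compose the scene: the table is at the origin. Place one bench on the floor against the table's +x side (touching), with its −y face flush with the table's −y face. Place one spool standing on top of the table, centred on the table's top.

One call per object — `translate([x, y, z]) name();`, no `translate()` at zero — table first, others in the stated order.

table();
translate([606, 0, 0]) bench();
translate([182, 248, 717]) spool();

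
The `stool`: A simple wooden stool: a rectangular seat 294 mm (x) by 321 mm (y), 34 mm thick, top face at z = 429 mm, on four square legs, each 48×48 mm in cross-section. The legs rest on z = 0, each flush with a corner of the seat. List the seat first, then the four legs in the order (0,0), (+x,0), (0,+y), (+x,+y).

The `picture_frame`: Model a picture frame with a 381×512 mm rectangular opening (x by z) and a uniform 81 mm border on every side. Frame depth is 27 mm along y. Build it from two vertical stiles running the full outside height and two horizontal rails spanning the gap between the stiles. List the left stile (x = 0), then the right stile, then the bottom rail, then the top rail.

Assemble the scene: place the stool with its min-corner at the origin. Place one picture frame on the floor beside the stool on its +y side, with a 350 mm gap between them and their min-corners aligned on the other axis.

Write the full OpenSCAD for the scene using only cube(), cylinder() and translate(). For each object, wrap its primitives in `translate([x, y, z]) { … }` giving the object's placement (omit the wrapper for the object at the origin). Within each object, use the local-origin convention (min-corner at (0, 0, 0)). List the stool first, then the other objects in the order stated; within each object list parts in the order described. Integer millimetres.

translate([0, 0, 395]) cube([294, 321, 34]);
cube([48, 48, 395]);
translate([246, 0, 0]) cube([48, 48, 395]);
translate([0, 273, 0]) cube([48, 48, 395]);
translate([246, 273, 0]) cube([48, 48, 395]);
translate([0, 671, 0]) {
  cube([81, 27, 674]);
  translate([462, 0, 0]) cube([81, 27, 674]);
  translate([81, 0, 0]) cube([381, 27, 81]);
  translate([81, 0, 593]) cube([381, 27, 81]);
}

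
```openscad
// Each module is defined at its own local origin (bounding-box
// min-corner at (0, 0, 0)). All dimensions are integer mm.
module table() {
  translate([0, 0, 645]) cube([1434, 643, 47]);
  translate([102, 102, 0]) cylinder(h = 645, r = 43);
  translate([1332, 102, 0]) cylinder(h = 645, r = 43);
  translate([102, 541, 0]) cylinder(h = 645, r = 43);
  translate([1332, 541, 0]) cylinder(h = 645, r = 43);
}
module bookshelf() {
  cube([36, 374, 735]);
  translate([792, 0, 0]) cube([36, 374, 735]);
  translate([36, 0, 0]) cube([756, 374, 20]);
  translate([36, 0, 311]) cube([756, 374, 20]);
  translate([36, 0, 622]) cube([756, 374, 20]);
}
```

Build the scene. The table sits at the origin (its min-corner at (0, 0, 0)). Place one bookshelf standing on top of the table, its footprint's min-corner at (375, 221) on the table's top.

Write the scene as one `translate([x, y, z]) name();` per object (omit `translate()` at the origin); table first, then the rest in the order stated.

table();
translate([375, 221, 692]) bookshelf();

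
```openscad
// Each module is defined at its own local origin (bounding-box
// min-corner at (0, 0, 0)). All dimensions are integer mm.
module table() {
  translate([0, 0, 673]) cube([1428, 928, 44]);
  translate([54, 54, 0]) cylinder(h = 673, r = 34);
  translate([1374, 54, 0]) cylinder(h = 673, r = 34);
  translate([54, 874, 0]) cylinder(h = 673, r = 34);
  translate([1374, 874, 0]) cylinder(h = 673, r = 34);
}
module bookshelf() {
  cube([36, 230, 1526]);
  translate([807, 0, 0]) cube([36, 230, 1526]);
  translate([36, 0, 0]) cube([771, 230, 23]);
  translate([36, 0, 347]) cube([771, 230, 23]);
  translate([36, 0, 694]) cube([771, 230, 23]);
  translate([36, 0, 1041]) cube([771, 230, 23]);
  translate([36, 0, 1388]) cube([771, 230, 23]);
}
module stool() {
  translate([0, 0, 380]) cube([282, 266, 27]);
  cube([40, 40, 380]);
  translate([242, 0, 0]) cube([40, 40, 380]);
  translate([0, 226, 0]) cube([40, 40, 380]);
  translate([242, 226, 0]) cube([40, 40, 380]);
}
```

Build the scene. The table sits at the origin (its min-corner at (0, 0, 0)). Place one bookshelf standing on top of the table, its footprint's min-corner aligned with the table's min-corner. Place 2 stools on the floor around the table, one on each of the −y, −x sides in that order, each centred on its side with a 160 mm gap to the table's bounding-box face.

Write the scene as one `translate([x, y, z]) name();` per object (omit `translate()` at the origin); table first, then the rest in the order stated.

table();
translate([0, 0, 717]) bookshelf();
translate([573, -426, 0]) stool();
translate([-442, 331, 0]) stool();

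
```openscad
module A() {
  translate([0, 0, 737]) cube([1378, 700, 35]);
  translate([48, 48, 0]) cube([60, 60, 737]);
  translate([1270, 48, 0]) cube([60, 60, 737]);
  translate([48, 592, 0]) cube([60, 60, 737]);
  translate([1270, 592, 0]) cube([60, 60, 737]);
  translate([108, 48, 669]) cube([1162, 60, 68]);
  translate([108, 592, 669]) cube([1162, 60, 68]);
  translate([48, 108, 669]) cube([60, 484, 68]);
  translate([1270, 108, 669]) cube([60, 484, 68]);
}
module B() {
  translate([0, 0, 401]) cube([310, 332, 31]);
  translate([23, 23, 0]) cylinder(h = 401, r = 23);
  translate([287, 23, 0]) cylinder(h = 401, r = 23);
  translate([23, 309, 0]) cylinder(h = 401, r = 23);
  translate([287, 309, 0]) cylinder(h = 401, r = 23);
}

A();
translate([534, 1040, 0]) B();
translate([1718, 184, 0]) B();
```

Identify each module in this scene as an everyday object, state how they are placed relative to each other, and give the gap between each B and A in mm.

A is a table. B is a stool. Two stools sit around the table at the +y, +x sides. The gap between each stool and the table is 340 mm.

Each stool's nearest face is 340 mm from the table's bounding box.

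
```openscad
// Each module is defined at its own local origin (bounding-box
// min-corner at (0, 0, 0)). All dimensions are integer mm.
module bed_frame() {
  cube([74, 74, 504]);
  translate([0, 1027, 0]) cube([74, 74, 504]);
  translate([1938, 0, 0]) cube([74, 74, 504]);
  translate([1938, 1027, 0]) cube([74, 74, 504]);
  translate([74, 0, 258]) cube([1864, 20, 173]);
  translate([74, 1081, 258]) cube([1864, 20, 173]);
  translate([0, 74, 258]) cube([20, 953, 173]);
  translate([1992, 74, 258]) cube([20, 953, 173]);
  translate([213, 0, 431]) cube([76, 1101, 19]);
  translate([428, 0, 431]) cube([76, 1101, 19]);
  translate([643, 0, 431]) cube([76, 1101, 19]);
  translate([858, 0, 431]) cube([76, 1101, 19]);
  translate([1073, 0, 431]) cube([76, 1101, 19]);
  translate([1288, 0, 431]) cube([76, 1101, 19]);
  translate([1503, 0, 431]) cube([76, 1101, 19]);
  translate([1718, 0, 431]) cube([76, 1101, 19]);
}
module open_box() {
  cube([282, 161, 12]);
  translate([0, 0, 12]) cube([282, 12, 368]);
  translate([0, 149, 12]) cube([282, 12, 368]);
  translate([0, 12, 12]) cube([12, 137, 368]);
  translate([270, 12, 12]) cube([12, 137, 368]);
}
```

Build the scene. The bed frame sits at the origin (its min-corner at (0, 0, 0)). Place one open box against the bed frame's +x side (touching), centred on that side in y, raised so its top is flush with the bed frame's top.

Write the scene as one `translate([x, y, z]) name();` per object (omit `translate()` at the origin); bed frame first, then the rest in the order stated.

bed_frame();
translate([2012, 470, 124]) open_box();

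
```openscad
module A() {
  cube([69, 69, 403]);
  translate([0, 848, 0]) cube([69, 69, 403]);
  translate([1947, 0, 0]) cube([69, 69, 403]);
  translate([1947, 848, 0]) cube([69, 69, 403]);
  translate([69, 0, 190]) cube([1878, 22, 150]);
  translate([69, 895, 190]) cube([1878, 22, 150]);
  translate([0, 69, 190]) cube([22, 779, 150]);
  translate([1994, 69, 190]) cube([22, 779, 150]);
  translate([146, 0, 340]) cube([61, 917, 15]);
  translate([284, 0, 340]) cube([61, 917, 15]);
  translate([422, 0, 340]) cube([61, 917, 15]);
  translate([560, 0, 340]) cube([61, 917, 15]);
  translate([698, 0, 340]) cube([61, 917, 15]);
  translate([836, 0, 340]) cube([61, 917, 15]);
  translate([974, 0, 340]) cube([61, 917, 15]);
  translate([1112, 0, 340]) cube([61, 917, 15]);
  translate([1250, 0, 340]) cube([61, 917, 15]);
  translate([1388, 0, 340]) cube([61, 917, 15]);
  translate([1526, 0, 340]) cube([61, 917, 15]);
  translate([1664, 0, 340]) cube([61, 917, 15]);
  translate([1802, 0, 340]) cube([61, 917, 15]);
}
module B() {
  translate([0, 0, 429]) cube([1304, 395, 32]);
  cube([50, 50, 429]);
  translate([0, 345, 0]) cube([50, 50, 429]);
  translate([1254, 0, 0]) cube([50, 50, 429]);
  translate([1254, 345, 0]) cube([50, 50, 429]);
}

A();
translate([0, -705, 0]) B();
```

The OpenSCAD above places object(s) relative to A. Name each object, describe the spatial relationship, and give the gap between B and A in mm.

A is a bed frame. B is a bench. The bench is on the floor beside the bed frame on its −y side. The gap between the bench and the bed frame is 310 mm.

The bench's nearest face is 310 mm from the bed frame's −y face.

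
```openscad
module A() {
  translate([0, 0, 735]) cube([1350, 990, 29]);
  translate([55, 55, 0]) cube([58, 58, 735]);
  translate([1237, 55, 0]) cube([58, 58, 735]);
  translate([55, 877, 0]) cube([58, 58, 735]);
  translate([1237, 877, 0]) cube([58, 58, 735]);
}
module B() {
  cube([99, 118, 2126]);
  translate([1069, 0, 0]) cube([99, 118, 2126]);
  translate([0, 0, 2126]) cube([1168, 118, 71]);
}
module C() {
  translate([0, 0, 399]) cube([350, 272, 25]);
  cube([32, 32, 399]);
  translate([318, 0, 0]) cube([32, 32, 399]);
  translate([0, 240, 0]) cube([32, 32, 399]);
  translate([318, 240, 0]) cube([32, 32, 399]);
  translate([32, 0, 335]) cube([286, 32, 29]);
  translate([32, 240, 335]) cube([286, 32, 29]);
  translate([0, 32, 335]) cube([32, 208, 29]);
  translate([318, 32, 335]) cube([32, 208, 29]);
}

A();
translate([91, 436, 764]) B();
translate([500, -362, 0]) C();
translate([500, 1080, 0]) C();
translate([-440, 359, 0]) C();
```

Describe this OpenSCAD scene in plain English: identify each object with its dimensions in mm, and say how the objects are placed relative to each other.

A is a table with a 1350×990 mm rectangular top, 29 mm thick, top surface at z = 764 mm, supported by four 58×58 mm square legs, each inset 55 mm from the nearest pair of top edges, running from the floor.

B is a rectangular door frame: two vertical jambs of 99×118 mm section, 2126 mm tall, with a clear opening 970 mm wide between their inner faces. A header 71 mm tall and 118 mm deep lies on top of the jambs and spans the full outside width.

C is a four-legged stool. The seat is 350×272 mm, 25 mm thick, top at z = 424 mm. It stands on four square legs, each 32×32 mm in cross-section, from z = 0 to the seat underside, each flush with a corner of the seat. Four stretchers, 32 mm wide and 29 mm tall, connect adjacent legs with their undersides at z = 335 mm, each running between the inner faces of the legs it joins and aligned with the legs' outer faces on the other axis.

The door frame is on top of the table, centred. Three stools sit around the table at the −y, +y, −x sides.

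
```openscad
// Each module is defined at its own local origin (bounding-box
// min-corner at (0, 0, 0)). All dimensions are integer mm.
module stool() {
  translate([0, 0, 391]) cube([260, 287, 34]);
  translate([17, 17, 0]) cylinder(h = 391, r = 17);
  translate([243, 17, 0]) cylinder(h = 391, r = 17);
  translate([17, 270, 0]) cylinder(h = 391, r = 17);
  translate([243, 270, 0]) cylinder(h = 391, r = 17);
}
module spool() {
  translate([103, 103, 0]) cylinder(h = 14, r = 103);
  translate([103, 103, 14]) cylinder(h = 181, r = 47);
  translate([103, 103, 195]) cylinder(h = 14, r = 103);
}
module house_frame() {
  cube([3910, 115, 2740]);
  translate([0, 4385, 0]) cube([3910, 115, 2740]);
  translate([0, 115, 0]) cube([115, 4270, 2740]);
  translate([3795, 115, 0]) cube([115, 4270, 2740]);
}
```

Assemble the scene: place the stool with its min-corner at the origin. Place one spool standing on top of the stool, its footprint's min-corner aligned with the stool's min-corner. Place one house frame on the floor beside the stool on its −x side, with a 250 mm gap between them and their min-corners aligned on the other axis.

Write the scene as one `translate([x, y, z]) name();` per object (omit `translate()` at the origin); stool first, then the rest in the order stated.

stool();
translate([0, 0, 425]) spool();
translate([-4160, 0, 0]) house_frame();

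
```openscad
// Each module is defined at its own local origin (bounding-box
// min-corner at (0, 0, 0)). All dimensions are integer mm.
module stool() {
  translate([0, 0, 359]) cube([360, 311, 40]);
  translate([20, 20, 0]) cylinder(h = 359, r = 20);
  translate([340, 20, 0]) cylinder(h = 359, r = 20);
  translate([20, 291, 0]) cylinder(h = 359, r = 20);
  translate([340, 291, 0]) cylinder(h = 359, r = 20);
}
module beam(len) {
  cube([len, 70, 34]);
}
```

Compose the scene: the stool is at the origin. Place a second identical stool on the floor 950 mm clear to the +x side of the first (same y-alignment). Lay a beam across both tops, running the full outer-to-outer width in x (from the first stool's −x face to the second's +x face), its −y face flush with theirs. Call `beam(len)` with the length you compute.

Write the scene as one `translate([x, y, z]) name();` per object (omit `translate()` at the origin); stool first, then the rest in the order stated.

stool();
translate([1310, 0, 0]) stool();
translate([0, 0, 399]) beam(1670);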